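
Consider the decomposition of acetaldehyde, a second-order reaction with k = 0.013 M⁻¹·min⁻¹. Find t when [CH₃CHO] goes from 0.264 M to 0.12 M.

349.7 min

Step 1: For second-order: t = (1/[CH₃CHO] - 1/[CH₃CHO]₀)/k
Step 2: t = (1/0.12 - 1/0.264)/0.013
Step 3: t = (8.333 - 3.788)/0.013
Step 4: t = 4.545/0.013 = 349.7 min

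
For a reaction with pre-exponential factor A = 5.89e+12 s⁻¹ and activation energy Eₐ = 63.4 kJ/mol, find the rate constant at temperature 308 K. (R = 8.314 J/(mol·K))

1.04e+02 s⁻¹

Step 1: Use the Arrhenius equation: k = A × exp(-Eₐ/RT)
Step 2: Convert Eₐ to J/mol: 63.4 kJ/mol = 63400 J/mol
Step 3: Calculate the exponent: -Eₐ/(RT) = -63400/(8.314 × 308) = -24.75874
Step 4: k = 5.89e+12 × exp(-24.75874)
Step 5: k = 5.89e+12 × 1.76773e-11 = 1.0412e+02 s⁻¹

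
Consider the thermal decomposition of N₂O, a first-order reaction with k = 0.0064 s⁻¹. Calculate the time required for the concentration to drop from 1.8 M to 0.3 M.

280 s

Step 1: For first-order: t = ln([N₂O]₀/[N₂O])/k
Step 2: t = ln(1.8/0.3)/0.0064
Step 3: t = ln(6)/0.0064
Step 4: t = 1.792/0.0064 = 280 s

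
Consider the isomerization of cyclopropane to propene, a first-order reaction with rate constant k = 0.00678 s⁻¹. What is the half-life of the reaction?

102.2 s

Step 1: For a first-order reaction, t₁/₂ = ln(2)/k
Step 2: t₁/₂ = ln(2)/0.00678
Step 3: t₁/₂ = 0.6931/0.00678 = 102.2 s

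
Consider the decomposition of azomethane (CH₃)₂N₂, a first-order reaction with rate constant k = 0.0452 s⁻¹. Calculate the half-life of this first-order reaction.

15.34 s

Step 1: For a first-order reaction, t₁/₂ = ln(2)/k
Step 2: t₁/₂ = ln(2)/0.0452
Step 3: t₁/₂ = 0.6931/0.0452 = 15.34 s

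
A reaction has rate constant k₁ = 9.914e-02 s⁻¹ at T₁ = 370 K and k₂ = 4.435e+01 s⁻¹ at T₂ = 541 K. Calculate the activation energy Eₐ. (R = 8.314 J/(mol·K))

59.4 kJ/mol

Step 1: Use the two-temperature Arrhenius form: ln(k₂/k₁) = -Eₐ/R × (1/T₂ - 1/T₁)
Step 2: ln(k₂/k₁) = ln(4.435e+01/9.914e-02) = ln(447.347) = 6.10333
Step 3: 1/T₂ - 1/T₁ = 1/541 - 1/370 = -8.542739e-04 K⁻¹
Step 4: Eₐ = -R × ln(k₂/k₁) / (1/T₂ - 1/T₁) = -8.314 × 6.10333 / -8.542739e-04
Step 5: Eₐ = 5.9399e+04 J/mol = 59.4 kJ/mol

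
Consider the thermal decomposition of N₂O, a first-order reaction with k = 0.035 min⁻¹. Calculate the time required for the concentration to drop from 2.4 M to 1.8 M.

8.219 min

Step 1: For first-order: t = ln([N₂O]₀/[N₂O])/k
Step 2: t = ln(2.4/1.8)/0.035
Step 3: t = ln(1.333)/0.035
Step 4: t = 0.2877/0.035 = 8.219 min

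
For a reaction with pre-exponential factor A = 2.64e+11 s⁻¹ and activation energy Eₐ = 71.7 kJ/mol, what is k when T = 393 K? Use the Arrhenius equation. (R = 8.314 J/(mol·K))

7.79e+01 s⁻¹

Step 1: Use the Arrhenius equation: k = A × exp(-Eₐ/RT)
Step 2: Convert Eₐ to J/mol: 71.7 kJ/mol = 71700 J/mol
Step 3: Calculate the exponent: -Eₐ/(RT) = -71700/(8.314 × 393) = -21.94404
Step 4: k = 2.64e+11 × exp(-21.94404)
Step 5: k = 2.64e+11 × 2.95002e-10 = 7.7881e+01 s⁻¹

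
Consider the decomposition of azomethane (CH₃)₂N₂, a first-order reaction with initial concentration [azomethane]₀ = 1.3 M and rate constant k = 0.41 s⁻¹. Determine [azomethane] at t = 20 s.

0.000357 M

Step 1: For a first-order reaction: [azomethane] = [azomethane]₀ × e^(-kt)
Step 2: [azomethane] = 1.3 × e^(-0.41 × 20)
Step 3: [azomethane] = 1.3 × e^(-8.2)
Step 4: [azomethane] = 1.3 × 0.000274654 = 0.000357 M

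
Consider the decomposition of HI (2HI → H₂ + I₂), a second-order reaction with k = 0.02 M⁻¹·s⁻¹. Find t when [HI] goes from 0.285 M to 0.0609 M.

645.6 s

Step 1: For second-order: t = (1/[HI] - 1/[HI]₀)/k
Step 2: t = (1/0.0609 - 1/0.285)/0.02
Step 3: t = (16.42 - 3.509)/0.02
Step 4: t = 12.91/0.02 = 645.6 s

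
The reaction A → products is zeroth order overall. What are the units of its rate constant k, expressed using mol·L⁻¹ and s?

mol·L⁻¹·s⁻¹

Step 1: For overall order n, rate = k × (concentration)^n.
Step 2: Rate has units mol·L⁻¹·s⁻¹; concentration term has units (mol·L⁻¹)^0.
Step 3: k = rate / (concentration)^n, so units of k = (mol·L⁻¹)^(1-0)·s⁻¹ = mol·L⁻¹·s⁻¹.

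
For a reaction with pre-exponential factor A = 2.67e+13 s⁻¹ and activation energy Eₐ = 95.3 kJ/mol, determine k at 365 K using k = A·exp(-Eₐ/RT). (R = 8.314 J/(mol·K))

6.13e-01 s⁻¹

Step 1: Use the Arrhenius equation: k = A × exp(-Eₐ/RT)
Step 2: Convert Eₐ to J/mol: 95.3 kJ/mol = 95300 J/mol
Step 3: Calculate the exponent: -Eₐ/(RT) = -95300/(8.314 × 365) = -31.40436
Step 4: k = 2.67e+13 × exp(-31.40436)
Step 5: k = 2.67e+13 × 2.29752e-14 = 6.1344e-01 s⁻¹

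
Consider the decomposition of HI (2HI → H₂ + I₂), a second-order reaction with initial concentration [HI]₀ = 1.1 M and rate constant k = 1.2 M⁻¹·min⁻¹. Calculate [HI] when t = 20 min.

0.04015 M

Step 1: For a second-order reaction: 1/[HI] = 1/[HI]₀ + kt
Step 2: 1/[HI] = 1/1.1 + 1.2 × 20
Step 3: 1/[HI] = 0.9091 + 24 = 24.91
Step 4: [HI] = 1/24.91 = 0.04015 M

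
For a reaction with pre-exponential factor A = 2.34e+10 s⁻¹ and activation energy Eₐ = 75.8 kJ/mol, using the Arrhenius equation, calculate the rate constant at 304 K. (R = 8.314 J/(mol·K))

2.21e-03 s⁻¹

Step 1: Use the Arrhenius equation: k = A × exp(-Eₐ/RT)
Step 2: Convert Eₐ to J/mol: 75.8 kJ/mol = 75800 J/mol
Step 3: Calculate the exponent: -Eₐ/(RT) = -75800/(8.314 × 304) = -29.99063
Step 4: k = 2.34e+10 × exp(-29.99063)
Step 5: k = 2.34e+10 × 9.44572e-14 = 2.2103e-03 s⁻¹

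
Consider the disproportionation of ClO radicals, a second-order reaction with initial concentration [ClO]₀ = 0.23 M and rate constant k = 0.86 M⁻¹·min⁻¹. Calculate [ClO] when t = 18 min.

0.05043 M

Step 1: For a second-order reaction: 1/[ClO] = 1/[ClO]₀ + kt
Step 2: 1/[ClO] = 1/0.23 + 0.86 × 18
Step 3: 1/[ClO] = 4.348 + 15.48 = 19.83
Step 4: [ClO] = 1/19.83 = 0.05043 M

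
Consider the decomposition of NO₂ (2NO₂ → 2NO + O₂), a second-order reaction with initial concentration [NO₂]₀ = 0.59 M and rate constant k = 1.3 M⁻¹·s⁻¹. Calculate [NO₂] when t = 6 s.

0.1053 M

Step 1: For a second-order reaction: 1/[NO₂] = 1/[NO₂]₀ + kt
Step 2: 1/[NO₂] = 1/0.59 + 1.3 × 6
Step 3: 1/[NO₂] = 1.695 + 7.8 = 9.495
Step 4: [NO₂] = 1/9.495 = 0.1053 M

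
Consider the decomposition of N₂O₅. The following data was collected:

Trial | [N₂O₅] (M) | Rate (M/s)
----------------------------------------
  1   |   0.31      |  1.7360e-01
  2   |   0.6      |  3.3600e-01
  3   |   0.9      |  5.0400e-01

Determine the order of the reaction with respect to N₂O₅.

first order (1)

Step 1: Compare trials to find order n where rate₂/rate₁ = ([N₂O₅]₂/[N₂O₅]₁)^n
Step 2: rate₂/rate₁ = 3.3600e-01/1.7360e-01 = 1.935
Step 3: [N₂O₅]₂/[N₂O₅]₁ = 0.6/0.31 = 1.935
Step 4: n = ln(1.935)/ln(1.935) = 1.00 ≈ 1
Step 5: The reaction is first order in N₂O₅.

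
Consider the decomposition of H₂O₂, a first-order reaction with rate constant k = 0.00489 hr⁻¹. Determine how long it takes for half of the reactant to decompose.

141.7 hr

Step 1: For a first-order reaction, t₁/₂ = ln(2)/k
Step 2: t₁/₂ = ln(2)/0.00489
Step 3: t₁/₂ = 0.6931/0.00489 = 141.7 hr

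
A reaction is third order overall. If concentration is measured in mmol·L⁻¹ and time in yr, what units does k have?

(mmol·L⁻¹)⁻²·yr⁻¹

Step 1: For overall order n, rate = k × (concentration)^n.
Step 2: Rate has units mmol·L⁻¹·yr⁻¹; concentration term has units (mmol·L⁻¹)^3.
Step 3: k = rate / (concentration)^n, so units of k = (mmol·L⁻¹)^(1-3)·yr⁻¹ = (mmol·L⁻¹)⁻²·yr⁻¹.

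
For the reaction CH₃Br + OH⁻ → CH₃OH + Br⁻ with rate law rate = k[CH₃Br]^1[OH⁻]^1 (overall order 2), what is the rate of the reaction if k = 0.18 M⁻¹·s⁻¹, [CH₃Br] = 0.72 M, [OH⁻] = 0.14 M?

0.01814 M/s

Step 1: The rate law is rate = k[CH₃Br]^1[OH⁻]^1, overall order = 1+1 = 2
Step 2: Substitute values: rate = 0.18 × (0.72)^1 × (0.14)^1
Step 3: rate = 0.18 × 0.72 × 0.14 = 0.018144 M/s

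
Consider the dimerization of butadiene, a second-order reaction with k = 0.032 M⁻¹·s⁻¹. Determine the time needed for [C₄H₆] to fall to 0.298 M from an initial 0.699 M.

60.16 s

Step 1: For second-order: t = (1/[C₄H₆] - 1/[C₄H₆]₀)/k
Step 2: t = (1/0.298 - 1/0.699)/0.032
Step 3: t = (3.356 - 1.431)/0.032
Step 4: t = 1.925/0.032 = 60.16 s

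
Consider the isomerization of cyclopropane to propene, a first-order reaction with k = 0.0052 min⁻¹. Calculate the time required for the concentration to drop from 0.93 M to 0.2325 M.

266.6 min

Step 1: For first-order: t = ln([cyclopropane]₀/[cyclopropane])/k
Step 2: t = ln(0.93/0.2325)/0.0052
Step 3: t = ln(4)/0.0052
Step 4: t = 1.386/0.0052 = 266.6 min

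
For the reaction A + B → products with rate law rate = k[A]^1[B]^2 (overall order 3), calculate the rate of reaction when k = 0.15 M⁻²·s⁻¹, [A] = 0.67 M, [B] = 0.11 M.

0.001216 M/s

Step 1: The rate law is rate = k[A]^1[B]^2, overall order = 1+2 = 3
Step 2: Substitute values: rate = 0.15 × (0.67)^1 × (0.11)^2
Step 3: rate = 0.15 × 0.67 × 0.0121 = 0.00121605 M/s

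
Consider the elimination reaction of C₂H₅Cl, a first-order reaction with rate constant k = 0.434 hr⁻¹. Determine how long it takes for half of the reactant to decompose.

1.597 hr

Step 1: For a first-order reaction, t₁/₂ = ln(2)/k
Step 2: t₁/₂ = ln(2)/0.434
Step 3: t₁/₂ = 0.6931/0.434 = 1.597 hr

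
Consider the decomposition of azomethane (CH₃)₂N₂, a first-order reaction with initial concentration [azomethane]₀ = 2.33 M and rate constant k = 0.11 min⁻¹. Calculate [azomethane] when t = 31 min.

0.07699 M

Step 1: For a first-order reaction: [azomethane] = [azomethane]₀ × e^(-kt)
Step 2: [azomethane] = 2.33 × e^(-0.11 × 31)
Step 3: [azomethane] = 2.33 × e^(-3.41)
Step 4: [azomethane] = 2.33 × 0.0330412 = 0.07699 M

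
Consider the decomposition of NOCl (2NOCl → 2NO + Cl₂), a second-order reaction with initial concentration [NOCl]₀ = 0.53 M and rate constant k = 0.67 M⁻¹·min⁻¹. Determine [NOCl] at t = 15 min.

0.08377 M

Step 1: For a second-order reaction: 1/[NOCl] = 1/[NOCl]₀ + kt
Step 2: 1/[NOCl] = 1/0.53 + 0.67 × 15
Step 3: 1/[NOCl] = 1.887 + 10.05 = 11.94
Step 4: [NOCl] = 1/11.94 = 0.08377 M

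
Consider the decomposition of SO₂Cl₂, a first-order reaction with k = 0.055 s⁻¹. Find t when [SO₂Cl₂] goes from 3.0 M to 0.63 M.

28.38 s

Step 1: For first-order: t = ln([SO₂Cl₂]₀/[SO₂Cl₂])/k
Step 2: t = ln(3.0/0.63)/0.055
Step 3: t = ln(4.762)/0.055
Step 4: t = 1.561/0.055 = 28.38 s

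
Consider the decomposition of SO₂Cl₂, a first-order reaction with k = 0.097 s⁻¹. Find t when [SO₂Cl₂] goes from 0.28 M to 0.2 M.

3.469 s

Step 1: For first-order: t = ln([SO₂Cl₂]₀/[SO₂Cl₂])/k
Step 2: t = ln(0.28/0.2)/0.097
Step 3: t = ln(1.4)/0.097
Step 4: t = 0.3365/0.097 = 3.469 s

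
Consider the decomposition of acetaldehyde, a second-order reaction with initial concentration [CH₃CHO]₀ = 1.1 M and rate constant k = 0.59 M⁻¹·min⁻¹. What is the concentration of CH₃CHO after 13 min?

0.1166 M

Step 1: For a second-order reaction: 1/[CH₃CHO] = 1/[CH₃CHO]₀ + kt
Step 2: 1/[CH₃CHO] = 1/1.1 + 0.59 × 13
Step 3: 1/[CH₃CHO] = 0.9091 + 7.67 = 8.579
Step 4: [CH₃CHO] = 1/8.579 = 0.1166 M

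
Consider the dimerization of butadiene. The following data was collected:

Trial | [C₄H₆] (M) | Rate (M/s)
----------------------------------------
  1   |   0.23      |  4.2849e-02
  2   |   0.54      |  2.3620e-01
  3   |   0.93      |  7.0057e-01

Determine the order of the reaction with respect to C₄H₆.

second order (2)

Step 1: Compare trials to find order n where rate₂/rate₁ = ([C₄H₆]₂/[C₄H₆]₁)^n
Step 2: rate₂/rate₁ = 2.3620e-01/4.2849e-02 = 5.512
Step 3: [C₄H₆]₂/[C₄H₆]₁ = 0.54/0.23 = 2.348
Step 4: n = ln(5.512)/ln(2.348) = 2.00 ≈ 2
Step 5: The reaction is second order in C₄H₆.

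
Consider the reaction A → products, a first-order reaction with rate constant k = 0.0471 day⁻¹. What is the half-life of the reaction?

14.72 day

Step 1: For a first-order reaction, t₁/₂ = ln(2)/k
Step 2: t₁/₂ = ln(2)/0.0471
Step 3: t₁/₂ = 0.6931/0.0471 = 14.72 day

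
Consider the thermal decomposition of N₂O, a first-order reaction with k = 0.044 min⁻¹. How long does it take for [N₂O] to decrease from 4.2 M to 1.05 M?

31.51 min

Step 1: For first-order: t = ln([N₂O]₀/[N₂O])/k
Step 2: t = ln(4.2/1.05)/0.044
Step 3: t = ln(4)/0.044
Step 4: t = 1.386/0.044 = 31.51 min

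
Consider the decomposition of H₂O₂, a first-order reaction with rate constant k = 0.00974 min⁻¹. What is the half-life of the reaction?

71.17 min

Step 1: For a first-order reaction, t₁/₂ = ln(2)/k
Step 2: t₁/₂ = ln(2)/0.00974
Step 3: t₁/₂ = 0.6931/0.00974 = 71.17 min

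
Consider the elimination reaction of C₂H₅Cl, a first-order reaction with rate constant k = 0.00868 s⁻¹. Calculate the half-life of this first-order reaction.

79.86 s

Step 1: For a first-order reaction, t₁/₂ = ln(2)/k
Step 2: t₁/₂ = ln(2)/0.00868
Step 3: t₁/₂ = 0.6931/0.00868 = 79.86 s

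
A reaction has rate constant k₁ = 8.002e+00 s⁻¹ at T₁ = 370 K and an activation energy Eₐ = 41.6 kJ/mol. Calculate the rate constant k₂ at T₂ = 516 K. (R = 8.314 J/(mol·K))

3.672e+02 s⁻¹

Step 1: Use the two-temperature Arrhenius form: ln(k₂/k₁) = -Eₐ/R × (1/T₂ - 1/T₁)
Step 2: Convert Eₐ to J/mol: 41.6 kJ/mol = 41600 J/mol
Step 3: 1/T₂ - 1/T₁ = 1/516 - 1/370 = -7.647182e-04 K⁻¹
Step 4: ln(k₂/k₁) = -41600/8.314 × -7.647182e-04 = 3.82635
Step 5: k₂ = k₁ × exp(3.82635) = 8.002e+00 × 4.58947e+01 = 3.672e+02 s⁻¹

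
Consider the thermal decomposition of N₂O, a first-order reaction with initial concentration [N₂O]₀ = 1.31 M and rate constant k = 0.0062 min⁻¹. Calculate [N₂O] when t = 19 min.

1.164 M

Step 1: For a first-order reaction: [N₂O] = [N₂O]₀ × e^(-kt)
Step 2: [N₂O] = 1.31 × e^(-0.0062 × 19)
Step 3: [N₂O] = 1.31 × e^(-0.1178)
Step 4: [N₂O] = 1.31 × 0.888874 = 1.164 M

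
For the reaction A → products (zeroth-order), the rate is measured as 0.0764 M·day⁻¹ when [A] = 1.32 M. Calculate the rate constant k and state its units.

0.0764 M·day⁻¹

Step 1: For a zeroth-order reaction, rate = k (independent of concentration).
Step 2: k = rate = 0.0764 M·day⁻¹.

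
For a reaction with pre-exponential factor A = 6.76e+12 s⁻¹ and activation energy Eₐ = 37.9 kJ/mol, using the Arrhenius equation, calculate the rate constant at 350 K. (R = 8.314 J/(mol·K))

1.49e+07 s⁻¹

Step 1: Use the Arrhenius equation: k = A × exp(-Eₐ/RT)
Step 2: Convert Eₐ to J/mol: 37.9 kJ/mol = 37900 J/mol
Step 3: Calculate the exponent: -Eₐ/(RT) = -37900/(8.314 × 350) = -13.02450
Step 4: k = 6.76e+12 × exp(-13.02450)
Step 5: k = 6.76e+12 × 2.20562e-06 = 1.4910e+07 s⁻¹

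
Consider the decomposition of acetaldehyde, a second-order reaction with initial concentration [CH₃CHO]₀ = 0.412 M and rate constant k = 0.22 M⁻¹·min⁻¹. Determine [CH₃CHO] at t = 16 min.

0.1681 M

Step 1: For a second-order reaction: 1/[CH₃CHO] = 1/[CH₃CHO]₀ + kt
Step 2: 1/[CH₃CHO] = 1/0.412 + 0.22 × 16
Step 3: 1/[CH₃CHO] = 2.427 + 3.52 = 5.947
Step 4: [CH₃CHO] = 1/5.947 = 0.1681 M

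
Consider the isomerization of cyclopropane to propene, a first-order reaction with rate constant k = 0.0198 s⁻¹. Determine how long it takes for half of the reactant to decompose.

35.01 s

Step 1: For a first-order reaction, t₁/₂ = ln(2)/k
Step 2: t₁/₂ = ln(2)/0.0198
Step 3: t₁/₂ = 0.6931/0.0198 = 35.01 s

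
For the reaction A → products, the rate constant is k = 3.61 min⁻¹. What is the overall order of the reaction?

first order (1)

Step 1: The units of k for an nth-order reaction are (concentration)^(1-n)·(time)⁻¹.
Step 2: Here k has units min⁻¹, so the concentration exponent is 0.
Step 3: 1 - n = 0 ⇒ n = 1. The reaction is first order.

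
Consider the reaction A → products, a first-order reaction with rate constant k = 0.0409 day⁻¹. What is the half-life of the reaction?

16.95 day

Step 1: For a first-order reaction, t₁/₂ = ln(2)/k
Step 2: t₁/₂ = ln(2)/0.0409
Step 3: t₁/₂ = 0.6931/0.0409 = 16.95 day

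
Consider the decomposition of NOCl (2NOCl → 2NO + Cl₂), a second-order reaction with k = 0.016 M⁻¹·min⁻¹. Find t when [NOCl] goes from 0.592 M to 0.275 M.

121.7 min

Step 1: For second-order: t = (1/[NOCl] - 1/[NOCl]₀)/k
Step 2: t = (1/0.275 - 1/0.592)/0.016
Step 3: t = (3.636 - 1.689)/0.016
Step 4: t = 1.947/0.016 = 121.7 min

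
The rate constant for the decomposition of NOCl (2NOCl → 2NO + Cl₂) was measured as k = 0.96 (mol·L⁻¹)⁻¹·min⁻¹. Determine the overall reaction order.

second order (2)

Step 1: The units of k for an nth-order reaction are (concentration)^(1-n)·(time)⁻¹.
Step 2: Here k has units (mol·L⁻¹)⁻¹·min⁻¹, so the concentration exponent is -1.
Step 3: 1 - n = -1 ⇒ n = 2. The reaction is second order.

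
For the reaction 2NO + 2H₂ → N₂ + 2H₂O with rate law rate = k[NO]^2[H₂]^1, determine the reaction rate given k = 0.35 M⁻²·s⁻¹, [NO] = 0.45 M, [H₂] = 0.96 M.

0.06804 M/s

Step 1: The rate law is rate = k[NO]^2[H₂]^1
Step 2: Substitute: rate = 0.35 × (0.45)^2 × (0.96)^1
Step 3: rate = 0.35 × 0.2025 × 0.96 = 0.06804 M/s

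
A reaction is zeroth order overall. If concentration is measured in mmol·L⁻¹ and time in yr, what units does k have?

mmol·L⁻¹·yr⁻¹

Step 1: For overall order n, rate = k × (concentration)^n.
Step 2: Rate has units mmol·L⁻¹·yr⁻¹; concentration term has units (mmol·L⁻¹)^0.
Step 3: k = rate / (concentration)^n, so units of k = (mmol·L⁻¹)^(1-0)·yr⁻¹ = mmol·L⁻¹·yr⁻¹.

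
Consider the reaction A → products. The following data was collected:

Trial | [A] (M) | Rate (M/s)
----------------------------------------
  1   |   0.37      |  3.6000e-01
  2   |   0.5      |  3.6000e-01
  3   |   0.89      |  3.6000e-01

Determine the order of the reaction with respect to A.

zeroth order (0)

Step 1: Compare trials - when concentration changes, rate stays constant.
Step 2: rate₂/rate₁ = 3.6000e-01/3.6000e-01 = 1
Step 3: [A]₂/[A]₁ = 0.5/0.37 = 1.351
Step 4: Since rate ratio ≈ (conc ratio)^0, the reaction is zeroth order.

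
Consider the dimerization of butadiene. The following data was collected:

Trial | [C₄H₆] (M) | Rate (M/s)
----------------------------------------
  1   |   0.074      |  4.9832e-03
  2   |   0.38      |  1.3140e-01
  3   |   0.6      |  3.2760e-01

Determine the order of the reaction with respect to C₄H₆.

second order (2)

Step 1: Compare trials to find order n where rate₂/rate₁ = ([C₄H₆]₂/[C₄H₆]₁)^n
Step 2: rate₂/rate₁ = 1.3140e-01/4.9832e-03 = 26.37
Step 3: [C₄H₆]₂/[C₄H₆]₁ = 0.38/0.074 = 5.135
Step 4: n = ln(26.37)/ln(5.135) = 2.00 ≈ 2
Step 5: The reaction is second order in C₄H₆.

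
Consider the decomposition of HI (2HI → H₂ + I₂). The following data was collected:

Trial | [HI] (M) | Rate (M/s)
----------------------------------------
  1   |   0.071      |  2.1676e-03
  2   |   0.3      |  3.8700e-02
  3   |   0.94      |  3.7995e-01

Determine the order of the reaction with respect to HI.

second order (2)

Step 1: Compare trials to find order n where rate₂/rate₁ = ([HI]₂/[HI]₁)^n
Step 2: rate₂/rate₁ = 3.8700e-02/2.1676e-03 = 17.85
Step 3: [HI]₂/[HI]₁ = 0.3/0.071 = 4.225
Step 4: n = ln(17.85)/ln(4.225) = 2.00 ≈ 2
Step 5: The reaction is second order in HI.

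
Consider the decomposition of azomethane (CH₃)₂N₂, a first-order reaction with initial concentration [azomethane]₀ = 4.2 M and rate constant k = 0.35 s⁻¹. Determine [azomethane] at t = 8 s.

0.2554 M

Step 1: For a first-order reaction: [azomethane] = [azomethane]₀ × e^(-kt)
Step 2: [azomethane] = 4.2 × e^(-0.35 × 8)
Step 3: [azomethane] = 4.2 × e^(-2.8)
Step 4: [azomethane] = 4.2 × 0.0608101 = 0.2554 M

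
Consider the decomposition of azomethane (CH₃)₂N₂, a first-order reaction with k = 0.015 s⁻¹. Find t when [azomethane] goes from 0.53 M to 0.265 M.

46.21 s

Step 1: For first-order: t = ln([azomethane]₀/[azomethane])/k
Step 2: t = ln(0.53/0.265)/0.015
Step 3: t = ln(2)/0.015
Step 4: t = 0.6931/0.015 = 46.21 s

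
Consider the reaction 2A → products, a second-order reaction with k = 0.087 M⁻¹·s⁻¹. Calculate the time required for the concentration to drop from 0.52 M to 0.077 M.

127.2 s

Step 1: For second-order: t = (1/[A] - 1/[A]₀)/k
Step 2: t = (1/0.077 - 1/0.52)/0.087
Step 3: t = (12.99 - 1.923)/0.087
Step 4: t = 11.06/0.087 = 127.2 s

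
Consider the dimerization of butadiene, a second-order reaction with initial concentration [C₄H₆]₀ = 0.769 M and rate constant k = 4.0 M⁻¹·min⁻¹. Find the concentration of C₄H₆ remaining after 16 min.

0.01531 M

Step 1: For a second-order reaction: 1/[C₄H₆] = 1/[C₄H₆]₀ + kt
Step 2: 1/[C₄H₆] = 1/0.769 + 4.0 × 16
Step 3: 1/[C₄H₆] = 1.3 + 64 = 65.3
Step 4: [C₄H₆] = 1/65.3 = 0.01531 M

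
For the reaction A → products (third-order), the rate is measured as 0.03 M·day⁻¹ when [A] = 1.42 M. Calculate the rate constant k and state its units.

0.01048 M⁻²·day⁻¹

Step 1: rate = k[A]^3, so k = rate / [A]^3.
Step 2: k = 0.03 / (1.42)^3 = 0.03 / 2.863.
Step 3: k = 0.01048 M⁻²·day⁻¹.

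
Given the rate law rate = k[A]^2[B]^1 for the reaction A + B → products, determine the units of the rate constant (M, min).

M⁻²·min⁻¹

Step 1: Overall order = 2 + 1 = 3.
Step 2: rate has units M·min⁻¹; [A]^2[B]^1 has units M^3.
Step 3: k = rate/([A]^2[B]^1), so units of k = M^(1-3)·min⁻¹ = M⁻²·min⁻¹.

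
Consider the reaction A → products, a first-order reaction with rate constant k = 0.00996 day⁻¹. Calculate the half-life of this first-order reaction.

69.59 day

Step 1: For a first-order reaction, t₁/₂ = ln(2)/k
Step 2: t₁/₂ = ln(2)/0.00996
Step 3: t₁/₂ = 0.6931/0.00996 = 69.59 day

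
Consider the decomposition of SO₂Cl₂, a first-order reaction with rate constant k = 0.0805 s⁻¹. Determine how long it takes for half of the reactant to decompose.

8.611 s

Step 1: For a first-order reaction, t₁/₂ = ln(2)/k
Step 2: t₁/₂ = ln(2)/0.0805
Step 3: t₁/₂ = 0.6931/0.0805 = 8.611 s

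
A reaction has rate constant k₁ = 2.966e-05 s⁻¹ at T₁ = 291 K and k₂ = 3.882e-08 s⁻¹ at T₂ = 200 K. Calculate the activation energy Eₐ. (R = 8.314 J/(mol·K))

35.3 kJ/mol

Step 1: Use the two-temperature Arrhenius form: ln(k₂/k₁) = -Eₐ/R × (1/T₂ - 1/T₁)
Step 2: ln(k₂/k₁) = ln(3.882e-08/2.966e-05) = ln(0.00130883) = -6.63862
Step 3: 1/T₂ - 1/T₁ = 1/200 - 1/291 = 1.563574e-03 K⁻¹
Step 4: Eₐ = -R × ln(k₂/k₁) / (1/T₂ - 1/T₁) = -8.314 × -6.63862 / 1.563574e-03
Step 5: Eₐ = 3.5300e+04 J/mol = 35.3 kJ/mol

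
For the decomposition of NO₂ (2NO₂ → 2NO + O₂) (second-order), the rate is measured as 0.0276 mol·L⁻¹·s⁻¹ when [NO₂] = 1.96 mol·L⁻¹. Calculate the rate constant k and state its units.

0.007185 (mol·L⁻¹)⁻¹·s⁻¹

Step 1: rate = k[NO₂]^2, so k = rate / [NO₂]^2.
Step 2: k = 0.0276 / (1.96)^2 = 0.0276 / 3.842.
Step 3: k = 0.007185 (mol·L⁻¹)⁻¹·s⁻¹.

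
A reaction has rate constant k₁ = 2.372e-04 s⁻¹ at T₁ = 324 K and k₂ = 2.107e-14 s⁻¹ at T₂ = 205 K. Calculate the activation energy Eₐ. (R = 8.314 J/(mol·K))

107.4 kJ/mol

Step 1: Use the two-temperature Arrhenius form: ln(k₂/k₁) = -Eₐ/R × (1/T₂ - 1/T₁)
Step 2: ln(k₂/k₁) = ln(2.107e-14/2.372e-04) = ln(8.8828e-11) = -23.1443
Step 3: 1/T₂ - 1/T₁ = 1/205 - 1/324 = 1.791629e-03 K⁻¹
Step 4: Eₐ = -R × ln(k₂/k₁) / (1/T₂ - 1/T₁) = -8.314 × -23.1443 / 1.791629e-03
Step 5: Eₐ = 1.0740e+05 J/mol = 107.4 kJ/mol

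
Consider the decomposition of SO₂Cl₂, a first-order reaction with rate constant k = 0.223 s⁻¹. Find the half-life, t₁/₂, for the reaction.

3.108 s

Step 1: For a first-order reaction, t₁/₂ = ln(2)/k
Step 2: t₁/₂ = ln(2)/0.223
Step 3: t₁/₂ = 0.6931/0.223 = 3.108 s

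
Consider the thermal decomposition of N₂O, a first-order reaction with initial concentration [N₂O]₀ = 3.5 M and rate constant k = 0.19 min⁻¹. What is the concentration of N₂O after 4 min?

1.637 M

Step 1: For a first-order reaction: [N₂O] = [N₂O]₀ × e^(-kt)
Step 2: [N₂O] = 3.5 × e^(-0.19 × 4)
Step 3: [N₂O] = 3.5 × e^(-0.76)
Step 4: [N₂O] = 3.5 × 0.467666 = 1.637 M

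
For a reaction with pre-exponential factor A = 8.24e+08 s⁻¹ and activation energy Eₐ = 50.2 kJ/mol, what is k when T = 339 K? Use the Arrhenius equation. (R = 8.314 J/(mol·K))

1.52e+01 s⁻¹

Step 1: Use the Arrhenius equation: k = A × exp(-Eₐ/RT)
Step 2: Convert Eₐ to J/mol: 50.2 kJ/mol = 50200 J/mol
Step 3: Calculate the exponent: -Eₐ/(RT) = -50200/(8.314 × 339) = -17.81123
Step 4: k = 8.24e+08 × exp(-17.81123)
Step 5: k = 8.24e+08 × 1.83942e-08 = 1.5157e+01 s⁻¹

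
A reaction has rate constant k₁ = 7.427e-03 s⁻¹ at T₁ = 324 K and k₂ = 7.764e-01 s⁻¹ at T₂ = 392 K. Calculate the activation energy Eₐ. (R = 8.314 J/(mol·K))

72.2 kJ/mol

Step 1: Use the two-temperature Arrhenius form: ln(k₂/k₁) = -Eₐ/R × (1/T₂ - 1/T₁)
Step 2: ln(k₂/k₁) = ln(7.764e-01/7.427e-03) = ln(104.537) = 4.64955
Step 3: 1/T₂ - 1/T₁ = 1/392 - 1/324 = -5.353993e-04 K⁻¹
Step 4: Eₐ = -R × ln(k₂/k₁) / (1/T₂ - 1/T₁) = -8.314 × 4.64955 / -5.353993e-04
Step 5: Eₐ = 7.2201e+04 J/mol = 72.2 kJ/mol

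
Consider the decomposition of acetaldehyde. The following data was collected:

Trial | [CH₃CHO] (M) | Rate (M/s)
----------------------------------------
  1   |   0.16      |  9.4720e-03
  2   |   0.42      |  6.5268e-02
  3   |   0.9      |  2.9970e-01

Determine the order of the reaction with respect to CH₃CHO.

second order (2)

Step 1: Compare trials to find order n where rate₂/rate₁ = ([CH₃CHO]₂/[CH₃CHO]₁)^n
Step 2: rate₂/rate₁ = 6.5268e-02/9.4720e-03 = 6.891
Step 3: [CH₃CHO]₂/[CH₃CHO]₁ = 0.42/0.16 = 2.625
Step 4: n = ln(6.891)/ln(2.625) = 2.00 ≈ 2
Step 5: The reaction is second order in CH₃CHO.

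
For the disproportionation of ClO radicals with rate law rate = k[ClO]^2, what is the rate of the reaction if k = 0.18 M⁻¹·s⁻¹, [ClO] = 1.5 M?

0.405 M/s

Step 1: Identify the rate law: rate = k[ClO]^2
Step 2: Substitute values: rate = 0.18 × (1.5)^2
Step 3: Calculate: rate = 0.18 × 2.25 = 0.405 M/s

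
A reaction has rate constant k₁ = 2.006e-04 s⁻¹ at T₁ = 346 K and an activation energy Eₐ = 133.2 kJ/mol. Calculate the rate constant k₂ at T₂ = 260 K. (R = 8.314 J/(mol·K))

4.474e-11 s⁻¹

Step 1: Use the two-temperature Arrhenius form: ln(k₂/k₁) = -Eₐ/R × (1/T₂ - 1/T₁)
Step 2: Convert Eₐ to J/mol: 133.2 kJ/mol = 133200 J/mol
Step 3: 1/T₂ - 1/T₁ = 1/260 - 1/346 = 9.559804e-04 K⁻¹
Step 4: ln(k₂/k₁) = -133200/8.314 × 9.559804e-04 = -15.31592
Step 5: k₂ = k₁ × exp(-15.31592) = 2.006e-04 × 2.23039e-07 = 4.474e-11 s⁻¹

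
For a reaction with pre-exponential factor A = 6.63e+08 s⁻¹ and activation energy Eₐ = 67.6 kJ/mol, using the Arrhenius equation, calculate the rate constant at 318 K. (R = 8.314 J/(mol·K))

5.21e-03 s⁻¹

Step 1: Use the Arrhenius equation: k = A × exp(-Eₐ/RT)
Step 2: Convert Eₐ to J/mol: 67.6 kJ/mol = 67600 J/mol
Step 3: Calculate the exponent: -Eₐ/(RT) = -67600/(8.314 × 318) = -25.56875
Step 4: k = 6.63e+08 × exp(-25.56875)
Step 5: k = 6.63e+08 × 7.86381e-12 = 5.2137e-03 s⁻¹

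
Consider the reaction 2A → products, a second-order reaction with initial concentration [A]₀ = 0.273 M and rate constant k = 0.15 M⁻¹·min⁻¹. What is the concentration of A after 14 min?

0.1735 M

Step 1: For a second-order reaction: 1/[A] = 1/[A]₀ + kt
Step 2: 1/[A] = 1/0.273 + 0.15 × 14
Step 3: 1/[A] = 3.663 + 2.1 = 5.763
Step 4: [A] = 1/5.763 = 0.1735 M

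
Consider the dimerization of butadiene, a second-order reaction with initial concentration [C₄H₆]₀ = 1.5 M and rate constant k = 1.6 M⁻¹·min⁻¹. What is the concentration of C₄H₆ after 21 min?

0.02918 M

Step 1: For a second-order reaction: 1/[C₄H₆] = 1/[C₄H₆]₀ + kt
Step 2: 1/[C₄H₆] = 1/1.5 + 1.6 × 21
Step 3: 1/[C₄H₆] = 0.6667 + 33.6 = 34.27
Step 4: [C₄H₆] = 1/34.27 = 0.02918 M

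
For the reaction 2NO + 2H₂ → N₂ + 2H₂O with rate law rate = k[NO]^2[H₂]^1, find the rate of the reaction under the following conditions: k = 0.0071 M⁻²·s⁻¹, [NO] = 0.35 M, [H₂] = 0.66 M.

0.000574 M/s

Step 1: The rate law is rate = k[NO]^2[H₂]^1
Step 2: Substitute: rate = 0.0071 × (0.35)^2 × (0.66)^1
Step 3: rate = 0.0071 × 0.1225 × 0.66 = 0.000574035 M/s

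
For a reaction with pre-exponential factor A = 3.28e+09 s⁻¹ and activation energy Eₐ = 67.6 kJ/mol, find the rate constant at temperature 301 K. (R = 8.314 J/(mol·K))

6.09e-03 s⁻¹

Step 1: Use the Arrhenius equation: k = A × exp(-Eₐ/RT)
Step 2: Convert Eₐ to J/mol: 67.6 kJ/mol = 67600 J/mol
Step 3: Calculate the exponent: -Eₐ/(RT) = -67600/(8.314 × 301) = -27.01284
Step 4: k = 3.28e+09 × exp(-27.01284)
Step 5: k = 3.28e+09 × 1.85555e-12 = 6.0862e-03 s⁻¹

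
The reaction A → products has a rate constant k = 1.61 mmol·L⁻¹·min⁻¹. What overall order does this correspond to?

zeroth order (0)

Step 1: The units of k for an nth-order reaction are (concentration)^(1-n)·(time)⁻¹.
Step 2: Here k has units mmol·L⁻¹·min⁻¹, so the concentration exponent is 1.
Step 3: 1 - n = 1 ⇒ n = 0. The reaction is zeroth order.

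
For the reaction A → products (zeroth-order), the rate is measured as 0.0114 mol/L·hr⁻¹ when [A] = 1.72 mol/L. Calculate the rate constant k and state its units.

0.0114 mol/L·hr⁻¹

Step 1: For a zeroth-order reaction, rate = k (independent of concentration).
Step 2: k = rate = 0.0114 mol/L·hr⁻¹.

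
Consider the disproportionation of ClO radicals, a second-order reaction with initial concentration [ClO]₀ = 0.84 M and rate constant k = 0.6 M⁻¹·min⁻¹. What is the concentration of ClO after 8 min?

0.1669 M

Step 1: For a second-order reaction: 1/[ClO] = 1/[ClO]₀ + kt
Step 2: 1/[ClO] = 1/0.84 + 0.6 × 8
Step 3: 1/[ClO] = 1.19 + 4.8 = 5.99
Step 4: [ClO] = 1/5.99 = 0.1669 M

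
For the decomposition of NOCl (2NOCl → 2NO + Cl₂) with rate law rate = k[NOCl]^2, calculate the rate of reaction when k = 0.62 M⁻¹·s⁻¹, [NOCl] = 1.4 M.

1.215 M/s

Step 1: Identify the rate law: rate = k[NOCl]^2
Step 2: Substitute values: rate = 0.62 × (1.4)^2
Step 3: Calculate: rate = 0.62 × 1.96 = 1.2152 M/s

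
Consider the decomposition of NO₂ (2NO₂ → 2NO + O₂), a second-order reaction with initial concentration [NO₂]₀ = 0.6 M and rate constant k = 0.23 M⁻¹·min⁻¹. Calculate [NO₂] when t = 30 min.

0.1167 M

Step 1: For a second-order reaction: 1/[NO₂] = 1/[NO₂]₀ + kt
Step 2: 1/[NO₂] = 1/0.6 + 0.23 × 30
Step 3: 1/[NO₂] = 1.667 + 6.9 = 8.567
Step 4: [NO₂] = 1/8.567 = 0.1167 M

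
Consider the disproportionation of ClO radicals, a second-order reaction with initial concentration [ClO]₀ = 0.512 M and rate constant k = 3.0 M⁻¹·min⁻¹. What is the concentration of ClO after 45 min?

0.007302 M

Step 1: For a second-order reaction: 1/[ClO] = 1/[ClO]₀ + kt
Step 2: 1/[ClO] = 1/0.512 + 3.0 × 45
Step 3: 1/[ClO] = 1.953 + 135 = 137
Step 4: [ClO] = 1/137 = 0.007302 M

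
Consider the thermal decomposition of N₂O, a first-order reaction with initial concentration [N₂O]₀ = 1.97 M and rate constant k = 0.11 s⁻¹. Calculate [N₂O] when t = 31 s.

0.06509 M

Step 1: For a first-order reaction: [N₂O] = [N₂O]₀ × e^(-kt)
Step 2: [N₂O] = 1.97 × e^(-0.11 × 31)
Step 3: [N₂O] = 1.97 × e^(-3.41)
Step 4: [N₂O] = 1.97 × 0.0330412 = 0.06509 M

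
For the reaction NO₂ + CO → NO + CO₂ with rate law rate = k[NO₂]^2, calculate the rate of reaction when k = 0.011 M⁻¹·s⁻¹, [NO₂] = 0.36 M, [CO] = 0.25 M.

0.001426 M/s

Step 1: The rate law is rate = k[NO₂]^2
Step 2: Note that the rate does not depend on [CO] (zero order in CO).
Step 3: rate = 0.011 × (0.36)^2 = 0.0014256 M/s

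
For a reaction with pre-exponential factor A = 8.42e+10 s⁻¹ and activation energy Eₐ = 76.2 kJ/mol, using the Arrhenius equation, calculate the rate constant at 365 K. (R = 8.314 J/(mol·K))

1.05e+00 s⁻¹

Step 1: Use the Arrhenius equation: k = A × exp(-Eₐ/RT)
Step 2: Convert Eₐ to J/mol: 76.2 kJ/mol = 76200 J/mol
Step 3: Calculate the exponent: -Eₐ/(RT) = -76200/(8.314 × 365) = -25.11031
Step 4: k = 8.42e+10 × exp(-25.11031)
Step 5: k = 8.42e+10 × 1.24374e-11 = 1.0472e+00 s⁻¹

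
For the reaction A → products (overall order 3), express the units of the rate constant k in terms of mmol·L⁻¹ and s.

(mmol·L⁻¹)⁻²·s⁻¹

Step 1: For overall order n, rate = k × (concentration)^n.
Step 2: Rate has units mmol·L⁻¹·s⁻¹; concentration term has units (mmol·L⁻¹)^3.
Step 3: k = rate / (concentration)^n, so units of k = (mmol·L⁻¹)^(1-3)·s⁻¹ = (mmol·L⁻¹)⁻²·s⁻¹.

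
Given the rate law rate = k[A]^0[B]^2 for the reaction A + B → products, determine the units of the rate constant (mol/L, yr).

(mol/L)⁻¹·yr⁻¹

Step 1: Overall order = 0 + 2 = 2.
Step 2: rate has units mol/L·yr⁻¹; [A]^0[B]^2 has units (mol/L)^2.
Step 3: k = rate/([A]^0[B]^2), so units of k = (mol/L)^(1-2)·yr⁻¹ = (mol/L)⁻¹·yr⁻¹.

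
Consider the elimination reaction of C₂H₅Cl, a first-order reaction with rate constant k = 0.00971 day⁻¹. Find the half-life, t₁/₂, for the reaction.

71.38 day

Step 1: For a first-order reaction, t₁/₂ = ln(2)/k
Step 2: t₁/₂ = ln(2)/0.00971
Step 3: t₁/₂ = 0.6931/0.00971 = 71.38 day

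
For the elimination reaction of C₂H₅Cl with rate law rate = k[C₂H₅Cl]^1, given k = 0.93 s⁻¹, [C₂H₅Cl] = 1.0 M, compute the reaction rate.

0.93 M/s

Step 1: Identify the rate law: rate = k[C₂H₅Cl]^1
Step 2: Substitute values: rate = 0.93 × (1.0)^1
Step 3: Calculate: rate = 0.93 × 1 = 0.93 M/s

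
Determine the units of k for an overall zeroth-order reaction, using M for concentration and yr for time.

M·yr⁻¹

Step 1: For overall order n, rate = k × (concentration)^n.
Step 2: Rate has units M·yr⁻¹; concentration term has units M^0.
Step 3: k = rate / (concentration)^n, so units of k = M^(1-0)·yr⁻¹ = M·yr⁻¹.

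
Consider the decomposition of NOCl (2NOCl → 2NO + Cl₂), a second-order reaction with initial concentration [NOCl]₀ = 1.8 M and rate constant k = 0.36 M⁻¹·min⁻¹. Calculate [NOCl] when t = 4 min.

0.5011 M

Step 1: For a second-order reaction: 1/[NOCl] = 1/[NOCl]₀ + kt
Step 2: 1/[NOCl] = 1/1.8 + 0.36 × 4
Step 3: 1/[NOCl] = 0.5556 + 1.44 = 1.996
Step 4: [NOCl] = 1/1.996 = 0.5011 M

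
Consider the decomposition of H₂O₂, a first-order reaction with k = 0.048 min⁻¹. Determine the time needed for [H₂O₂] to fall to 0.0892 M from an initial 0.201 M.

16.93 min

Step 1: For first-order: t = ln([H₂O₂]₀/[H₂O₂])/k
Step 2: t = ln(0.201/0.0892)/0.048
Step 3: t = ln(2.253)/0.048
Step 4: t = 0.8124/0.048 = 16.93 min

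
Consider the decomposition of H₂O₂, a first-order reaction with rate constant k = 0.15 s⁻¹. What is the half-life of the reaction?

4.621 s

Step 1: For a first-order reaction, t₁/₂ = ln(2)/k
Step 2: t₁/₂ = ln(2)/0.15
Step 3: t₁/₂ = 0.6931/0.15 = 4.621 s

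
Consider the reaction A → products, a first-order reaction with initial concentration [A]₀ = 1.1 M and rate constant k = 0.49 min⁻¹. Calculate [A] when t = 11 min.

0.005018 M

Step 1: For a first-order reaction: [A] = [A]₀ × e^(-kt)
Step 2: [A] = 1.1 × e^(-0.49 × 11)
Step 3: [A] = 1.1 × e^(-5.39)
Step 4: [A] = 1.1 × 0.00456197 = 0.005018 M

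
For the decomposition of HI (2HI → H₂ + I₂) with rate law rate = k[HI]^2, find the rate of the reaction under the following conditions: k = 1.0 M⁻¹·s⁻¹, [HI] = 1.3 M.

1.69 M/s

Step 1: Identify the rate law: rate = k[HI]^2
Step 2: Substitute values: rate = 1.0 × (1.3)^2
Step 3: Calculate: rate = 1.0 × 1.69 = 1.69 M/s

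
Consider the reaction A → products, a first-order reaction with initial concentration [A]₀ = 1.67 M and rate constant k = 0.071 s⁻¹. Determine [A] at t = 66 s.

0.0154 M

Step 1: For a first-order reaction: [A] = [A]₀ × e^(-kt)
Step 2: [A] = 1.67 × e^(-0.071 × 66)
Step 3: [A] = 1.67 × e^(-4.686)
Step 4: [A] = 1.67 × 0.00922351 = 0.0154 M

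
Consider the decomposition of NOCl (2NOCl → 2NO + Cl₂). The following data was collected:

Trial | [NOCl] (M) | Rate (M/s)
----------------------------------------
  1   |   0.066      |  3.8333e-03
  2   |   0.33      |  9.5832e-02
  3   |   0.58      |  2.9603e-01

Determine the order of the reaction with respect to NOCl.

second order (2)

Step 1: Compare trials to find order n where rate₂/rate₁ = ([NOCl]₂/[NOCl]₁)^n
Step 2: rate₂/rate₁ = 9.5832e-02/3.8333e-03 = 25
Step 3: [NOCl]₂/[NOCl]₁ = 0.33/0.066 = 5
Step 4: n = ln(25)/ln(5) = 2.00 ≈ 2
Step 5: The reaction is second order in NOCl.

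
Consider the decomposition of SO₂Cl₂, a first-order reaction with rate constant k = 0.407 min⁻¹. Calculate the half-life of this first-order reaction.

1.703 min

Step 1: For a first-order reaction, t₁/₂ = ln(2)/k
Step 2: t₁/₂ = ln(2)/0.407
Step 3: t₁/₂ = 0.6931/0.407 = 1.703 min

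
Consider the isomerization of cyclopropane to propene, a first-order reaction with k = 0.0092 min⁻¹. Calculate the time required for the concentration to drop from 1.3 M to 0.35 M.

142.6 min

Step 1: For first-order: t = ln([cyclopropane]₀/[cyclopropane])/k
Step 2: t = ln(1.3/0.35)/0.0092
Step 3: t = ln(3.714)/0.0092
Step 4: t = 1.312/0.0092 = 142.6 min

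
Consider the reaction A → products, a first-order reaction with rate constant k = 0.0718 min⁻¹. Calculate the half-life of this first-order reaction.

9.654 min

Step 1: For a first-order reaction, t₁/₂ = ln(2)/k
Step 2: t₁/₂ = ln(2)/0.0718
Step 3: t₁/₂ = 0.6931/0.0718 = 9.654 min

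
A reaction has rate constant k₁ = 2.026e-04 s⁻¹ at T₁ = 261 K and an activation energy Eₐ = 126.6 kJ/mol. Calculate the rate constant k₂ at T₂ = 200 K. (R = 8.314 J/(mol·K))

3.790e-12 s⁻¹

Step 1: Use the two-temperature Arrhenius form: ln(k₂/k₁) = -Eₐ/R × (1/T₂ - 1/T₁)
Step 2: Convert Eₐ to J/mol: 126.6 kJ/mol = 126600 J/mol
Step 3: 1/T₂ - 1/T₁ = 1/200 - 1/261 = 1.168582e-03 K⁻¹
Step 4: ln(k₂/k₁) = -126600/8.314 × 1.168582e-03 = -17.79438
Step 5: k₂ = k₁ × exp(-17.79438) = 2.026e-04 × 1.87068e-08 = 3.790e-12 s⁻¹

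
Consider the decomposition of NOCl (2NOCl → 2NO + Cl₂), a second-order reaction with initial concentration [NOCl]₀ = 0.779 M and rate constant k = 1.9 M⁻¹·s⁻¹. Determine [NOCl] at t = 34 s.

0.01518 M

Step 1: For a second-order reaction: 1/[NOCl] = 1/[NOCl]₀ + kt
Step 2: 1/[NOCl] = 1/0.779 + 1.9 × 34
Step 3: 1/[NOCl] = 1.284 + 64.6 = 65.88
Step 4: [NOCl] = 1/65.88 = 0.01518 M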